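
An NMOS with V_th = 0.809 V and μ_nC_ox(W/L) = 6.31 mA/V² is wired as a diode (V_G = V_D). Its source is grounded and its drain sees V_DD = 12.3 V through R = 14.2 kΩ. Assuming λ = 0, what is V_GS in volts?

With gate tied to drain, V_GS = V_DS ≥ V_GS − V_th, so the device is in saturation.
KCL at the drain: ½ k_n (V_GS − V_th)² = (V_DD − V_GS)/R.
Let x = V_GS − 0.809. Then 44.8 x² + x − 11.49 = 0, giving x = 0.495 V (positive root), so V_GS = 1.3 V.
I_D = (V_DD − V_GS)/R = (12.3 − 1.3) / 14.2 = 0.774 mA.

V_GS = 1.30 V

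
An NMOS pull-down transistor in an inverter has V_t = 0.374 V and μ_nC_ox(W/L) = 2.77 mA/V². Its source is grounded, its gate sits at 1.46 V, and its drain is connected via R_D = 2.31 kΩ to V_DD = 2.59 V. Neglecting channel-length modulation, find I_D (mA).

V_GS = V_G = 1.46 V, so V_ov = 1.46 − 0.374 = 1.09 V.
Assume saturation: I_D = ½ k_n V_ov² = 0.5 × 2.77 × 1.09² = 1.63 mA, giving V_DS = V_DD − I_D R_D = 2.59 − 1.63 × 2.31 = -1.18 V.
But -1.18 V < V_ov = 1.09 V, so the device is actually in triode.
In triode I_D = k_n[V_ov V_DS − ½ V_DS²] and I_D = (V_DD − V_DS)/R_D. Equating: 3.2 V_DS² − 7.949 V_DS + 2.59 = 0, giving V_DS = 0.386 V (the root below V_ov).
I_D = (2.59 − 0.386) / 2.31 = 0.954 mA.

I_D = 0.954 mA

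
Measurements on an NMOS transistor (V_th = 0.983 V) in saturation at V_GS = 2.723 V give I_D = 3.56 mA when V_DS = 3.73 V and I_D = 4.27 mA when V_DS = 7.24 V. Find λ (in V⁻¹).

With V_GS fixed, I_D ∝ (1 + λ V_DS) in saturation, so I_D2/I_D1 = (1 + λ V_DS2)/(1 + λ V_DS1).
4.27/3.56 = 1.199 = (1 + 7.24 λ)/(1 + 3.73 λ).
Solving: λ (I_D1 V_DS2 − I_D2 V_DS1) = I_D2 − I_D1, so λ = (4.27 − 3.56) / (3.56 × 7.24 − 4.27 × 3.73) = 0.71 / 9.85 = 0.0721 V⁻¹.

λ = 0.0721 V⁻¹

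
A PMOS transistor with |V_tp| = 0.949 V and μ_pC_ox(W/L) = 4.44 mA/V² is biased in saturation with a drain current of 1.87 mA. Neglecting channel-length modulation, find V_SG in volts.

V_SG = 1.87 V

In saturation I_D = ½ k_p (V_SG − |V_tp|)², so V_SG − |V_tp| = √(2 I_D / k_p) = √(2 × 1.87 / 4.44) = 0.918 V.
V_SG = 0.949 + 0.918 = 1.87 V.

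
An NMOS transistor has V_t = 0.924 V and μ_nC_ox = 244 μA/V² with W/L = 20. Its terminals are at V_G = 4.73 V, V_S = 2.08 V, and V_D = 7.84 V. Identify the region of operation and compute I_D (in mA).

Saturation; I_D = 7.27 mA

V_GS = V_G − V_S = 4.73 − 2.08 = 2.65 V; V_DS = V_D − V_S = 7.84 − 2.08 = 5.76 V.
k_n = μ_nC_ox · (W/L) = 4.88 mA/V².
V_ov = V_GS − V_t = 2.65 − 0.924 = 1.73 V.
Since V_DS = 5.76 V ≥ V_ov = 1.73 V, the device is in saturation.
I_D = ½ k_n V_ov² = 0.5 × 4.88 × 1.73² = 7.27 mA.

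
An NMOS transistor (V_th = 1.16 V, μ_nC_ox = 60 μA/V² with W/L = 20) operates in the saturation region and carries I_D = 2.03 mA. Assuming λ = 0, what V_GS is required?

k_n = μ_nC_ox · (W/L) = 1.2 mA/V².
In saturation I_D = ½ k_n (V_GS − V_th)², so V_GS − V_th = √(2 I_D / k_n) = √(2 × 2.03 / 1.2) = 1.84 V.
V_GS = 1.16 + 1.84 = 3 V.

V_GS = 3.00 V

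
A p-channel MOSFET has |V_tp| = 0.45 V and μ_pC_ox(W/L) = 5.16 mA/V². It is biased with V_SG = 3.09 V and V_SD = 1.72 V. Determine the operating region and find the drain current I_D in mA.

Triode; I_D = 15.8 mA

V_ov = V_SG − |V_tp| = 3.09 − 0.45 = 2.64 V.
Since V_SD = 1.72 V < V_ov = 2.64 V, the device is in the triode region.
I_D = k_p [V_ov · V_SD − ½ V_SD²] = 5.16 × [2.64 × 1.72 − 0.5 × 1.72²] = 15.8 mA.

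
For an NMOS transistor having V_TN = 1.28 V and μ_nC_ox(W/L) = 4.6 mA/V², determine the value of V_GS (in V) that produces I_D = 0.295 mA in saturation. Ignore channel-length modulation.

V_GS = 1.64 V

In saturation I_D = ½ k_n (V_GS − V_TN)², so V_GS − V_TN = √(2 I_D / k_n) = √(2 × 0.295 / 4.6) = 0.358 V.
V_GS = 1.28 + 0.358 = 1.64 V.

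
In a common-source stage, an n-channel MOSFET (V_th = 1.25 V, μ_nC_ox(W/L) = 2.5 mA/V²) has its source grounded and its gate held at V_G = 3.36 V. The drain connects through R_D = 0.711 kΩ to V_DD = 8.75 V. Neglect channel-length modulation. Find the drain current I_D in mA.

I_D = 5.57 mA

V_GS = V_G = 3.36 V, so V_ov = 3.36 − 1.25 = 2.11 V.
Assume saturation: I_D = ½ k_n V_ov² = 0.5 × 2.5 × 2.11² = 5.57 mA, giving V_DS = V_DD − I_D R_D = 8.75 − 5.57 × 0.711 = 4.79 V.
V_DS = 4.79 V ≥ V_ov = 2.11 V, confirming saturation.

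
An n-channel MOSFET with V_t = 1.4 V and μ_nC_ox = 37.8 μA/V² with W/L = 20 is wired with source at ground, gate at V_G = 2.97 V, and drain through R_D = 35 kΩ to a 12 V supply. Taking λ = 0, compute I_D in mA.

V_GS = V_G = 2.97 V, so V_ov = 2.97 − 1.4 = 1.57 V.
k_n = μ_nC_ox · (W/L) = 0.756 mA/V².
Assume saturation: I_D = ½ k_n V_ov² = 0.5 × 0.756 × 1.57² = 0.932 mA, giving V_DS = V_DD − I_D R_D = 12 − 0.932 × 35 = -20.6 V.
But -20.6 V < V_ov = 1.57 V, so the device is actually in triode.
In triode I_D = k_n[V_ov V_DS − ½ V_DS²] and I_D = (V_DD − V_DS)/R_D. Equating: 13.2 V_DS² − 42.54 V_DS + 12 = 0, giving V_DS = 0.312 V (the root below V_ov).
I_D = (12 − 0.312) / 35 = 0.334 mA.

I_D = 0.334 mA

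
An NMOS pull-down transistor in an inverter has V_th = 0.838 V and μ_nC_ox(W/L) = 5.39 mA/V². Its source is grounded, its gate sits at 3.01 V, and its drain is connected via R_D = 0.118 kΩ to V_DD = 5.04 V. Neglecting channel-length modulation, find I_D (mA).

V_GS = V_G = 3.01 V, so V_ov = 3.01 − 0.838 = 2.17 V.
Assume saturation: I_D = ½ k_n V_ov² = 0.5 × 5.39 × 2.17² = 12.7 mA, giving V_DS = V_DD − I_D R_D = 5.04 − 12.7 × 0.118 = 3.54 V.
V_DS = 3.54 V ≥ V_ov = 2.17 V, confirming saturation.

I_D = 12.7 mA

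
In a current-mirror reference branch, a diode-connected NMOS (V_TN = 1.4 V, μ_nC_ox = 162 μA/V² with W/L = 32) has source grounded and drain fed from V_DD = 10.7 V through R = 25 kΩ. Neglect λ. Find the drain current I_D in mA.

I_D = 0.357 mA

With gate tied to drain, V_GS = V_DS ≥ V_GS − V_TN, so the device is in saturation.
k_n = μ_nC_ox · (W/L) = 5.184 mA/V².
KCL at the drain: ½ k_n (V_GS − V_TN)² = (V_DD − V_GS)/R.
Let x = V_GS − 1.4. Then 64.8 x² + x − 9.3 = 0, giving x = 0.371 V (positive root), so V_GS = 1.77 V.
I_D = (V_DD − V_GS)/R = (10.7 − 1.77) / 25 = 0.357 mA.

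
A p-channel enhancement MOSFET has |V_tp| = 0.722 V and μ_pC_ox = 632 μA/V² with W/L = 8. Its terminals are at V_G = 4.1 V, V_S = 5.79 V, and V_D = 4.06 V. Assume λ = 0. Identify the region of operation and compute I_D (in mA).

Saturation; I_D = 2.37 mA

V_SG = V_S − V_G = 5.79 − 4.1 = 1.69 V; V_SD = V_S − V_D = 5.79 − 4.06 = 1.73 V.
k_p = μ_pC_ox · (W/L) = 5.056 mA/V².
V_ov = V_SG − |V_tp| = 1.69 − 0.722 = 0.968 V.
Since V_SD = 1.73 V ≥ V_ov = 0.968 V, the device is in saturation.
I_D = ½ k_p V_ov² = 0.5 × 5.056 × 0.968² = 2.37 mA.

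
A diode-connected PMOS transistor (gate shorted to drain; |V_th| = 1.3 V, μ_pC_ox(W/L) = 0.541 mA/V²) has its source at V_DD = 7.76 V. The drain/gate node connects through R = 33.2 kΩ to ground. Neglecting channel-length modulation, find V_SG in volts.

With gate tied to drain, V_SG = V_SD ≥ V_SG − |V_th|, so the device is in saturation.
KCL at the drain: ½ k_p (V_SG − |V_th|)² = (V_DD − V_SG)/R.
Let x = V_SG − 1.3. Then 8.98 x² + x − 6.46 = 0, giving x = 0.794 V (positive root), so V_SG = 2.09 V.
I_D = (V_DD − V_SG)/R = (7.76 − 2.09) / 33.2 = 0.171 mA.

V_SG = 2.09 V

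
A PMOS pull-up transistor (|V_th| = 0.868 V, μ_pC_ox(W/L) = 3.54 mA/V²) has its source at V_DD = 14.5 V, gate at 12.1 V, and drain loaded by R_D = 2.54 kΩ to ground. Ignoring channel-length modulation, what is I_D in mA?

V_SG = V_DD − V_G = 14.5 − 12.1 = 2.4 V, so V_ov = 2.4 − 0.868 = 1.53 V.
Assume saturation: I_D = ½ k_p V_ov² = 0.5 × 3.54 × 1.53² = 4.15 mA, giving V_SD = V_DD − I_D R_D = 14.5 − 4.15 × 2.54 = 3.95 V.
V_SD = 3.95 V ≥ V_ov = 1.53 V, confirming saturation.

I_D = 4.15 mA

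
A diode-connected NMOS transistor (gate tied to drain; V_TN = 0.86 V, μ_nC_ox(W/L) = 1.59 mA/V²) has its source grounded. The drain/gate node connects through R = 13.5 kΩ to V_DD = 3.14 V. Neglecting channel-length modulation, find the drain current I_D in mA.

With gate tied to drain, V_GS = V_DS ≥ V_GS − V_TN, so the device is in saturation.
KCL at the drain: ½ k_n (V_GS − V_TN)² = (V_DD − V_GS)/R.
Let x = V_GS − 0.86. Then 10.7 x² + x − 2.28 = 0, giving x = 0.417 V (positive root), so V_GS = 1.28 V.
I_D = (V_DD − V_GS)/R = (3.14 − 1.28) / 13.5 = 0.138 mA.

I_D = 0.138 mA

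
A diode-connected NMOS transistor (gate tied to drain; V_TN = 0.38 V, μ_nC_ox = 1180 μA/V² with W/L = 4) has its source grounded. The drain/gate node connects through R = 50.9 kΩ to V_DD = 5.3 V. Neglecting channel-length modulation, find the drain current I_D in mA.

With gate tied to drain, V_GS = V_DS ≥ V_GS − V_TN, so the device is in saturation.
k_n = μ_nC_ox · (W/L) = 4.72 mA/V².
KCL at the drain: ½ k_n (V_GS − V_TN)² = (V_DD − V_GS)/R.
Let x = V_GS − 0.38. Then 120 x² + x − 4.92 = 0, giving x = 0.198 V (positive root), so V_GS = 0.578 V.
I_D = (V_DD − V_GS)/R = (5.3 − 0.578) / 50.9 = 0.0928 mA.

I_D = 0.0928 mA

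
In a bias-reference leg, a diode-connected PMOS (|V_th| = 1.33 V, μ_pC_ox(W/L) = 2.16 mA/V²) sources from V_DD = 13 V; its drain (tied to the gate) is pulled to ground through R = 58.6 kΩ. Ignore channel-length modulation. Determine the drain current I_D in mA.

I_D = 0.192 mA

With gate tied to drain, V_SG = V_SD ≥ V_SG − |V_th|, so the device is in saturation.
KCL at the drain: ½ k_p (V_SG − |V_th|)² = (V_DD − V_SG)/R.
Let x = V_SG − 1.33. Then 63.3 x² + x − 11.67 = 0, giving x = 0.422 V (positive root), so V_SG = 1.75 V.
I_D = (V_DD − V_SG)/R = (13 − 1.75) / 58.6 = 0.192 mA.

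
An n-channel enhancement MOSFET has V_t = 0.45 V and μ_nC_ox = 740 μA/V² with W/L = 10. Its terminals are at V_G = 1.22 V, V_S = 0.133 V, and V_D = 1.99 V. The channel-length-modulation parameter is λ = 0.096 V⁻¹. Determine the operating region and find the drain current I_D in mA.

V_GS = V_G − V_S = 1.22 − 0.133 = 1.09 V; V_DS = V_D − V_S = 1.99 − 0.133 = 1.86 V.
k_n = μ_nC_ox · (W/L) = 7.4 mA/V².
V_ov = V_GS − V_t = 1.09 − 0.45 = 0.637 V.
Since V_DS = 1.86 V ≥ V_ov = 0.637 V, the device is in saturation.
I_D = ½ k_n V_ov² (1 + λ V_DS) = 0.5 × 7.4 × 0.637² × (1 + 0.096 × 1.86) = 1.77 mA.

Saturation; I_D = 1.77 mA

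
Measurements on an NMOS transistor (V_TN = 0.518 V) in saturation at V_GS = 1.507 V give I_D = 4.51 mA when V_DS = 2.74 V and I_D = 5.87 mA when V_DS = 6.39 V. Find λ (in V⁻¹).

λ = 0.107 V⁻¹

With V_GS fixed, I_D ∝ (1 + λ V_DS) in saturation, so I_D2/I_D1 = (1 + λ V_DS2)/(1 + λ V_DS1).
5.87/4.51 = 1.302 = (1 + 6.39 λ)/(1 + 2.74 λ).
Solving: λ (I_D1 V_DS2 − I_D2 V_DS1) = I_D2 − I_D1, so λ = (5.87 − 4.51) / (4.51 × 6.39 − 5.87 × 2.74) = 1.36 / 12.7 = 0.107 V⁻¹.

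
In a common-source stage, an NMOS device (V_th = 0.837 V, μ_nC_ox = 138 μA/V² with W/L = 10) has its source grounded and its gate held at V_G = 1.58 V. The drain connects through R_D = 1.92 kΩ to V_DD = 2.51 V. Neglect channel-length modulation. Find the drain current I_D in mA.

V_GS = V_G = 1.58 V, so V_ov = 1.58 − 0.837 = 0.743 V.
k_n = μ_nC_ox · (W/L) = 1.38 mA/V².
Assume saturation: I_D = ½ k_n V_ov² = 0.5 × 1.38 × 0.743² = 0.381 mA, giving V_DS = V_DD − I_D R_D = 2.51 − 0.381 × 1.92 = 1.78 V.
V_DS = 1.78 V ≥ V_ov = 0.743 V, confirming saturation.

I_D = 0.381 mA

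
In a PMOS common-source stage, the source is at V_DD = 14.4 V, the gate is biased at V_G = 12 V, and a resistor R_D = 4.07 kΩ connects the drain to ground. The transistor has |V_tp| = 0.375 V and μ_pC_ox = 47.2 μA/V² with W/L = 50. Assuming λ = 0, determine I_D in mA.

V_SG = V_DD − V_G = 14.4 − 12 = 2.4 V, so V_ov = 2.4 − 0.375 = 2.03 V.
k_p = μ_pC_ox · (W/L) = 2.36 mA/V².
Assume saturation: I_D = ½ k_p V_ov² = 0.5 × 2.36 × 2.03² = 4.84 mA, giving V_SD = V_DD − I_D R_D = 14.4 − 4.84 × 4.07 = -5.29 V.
But -5.29 V < V_ov = 2.03 V, so the device is actually in triode.
In triode I_D = k_p[V_ov V_SD − ½ V_SD²] and I_D = (V_DD − V_SD)/R_D. Equating: 4.8 V_SD² − 20.45 V_SD + 14.4 = 0, giving V_SD = 0.89 V (the root below V_ov).
I_D = (14.4 − 0.89) / 4.07 = 3.32 mA.

I_D = 3.32 mA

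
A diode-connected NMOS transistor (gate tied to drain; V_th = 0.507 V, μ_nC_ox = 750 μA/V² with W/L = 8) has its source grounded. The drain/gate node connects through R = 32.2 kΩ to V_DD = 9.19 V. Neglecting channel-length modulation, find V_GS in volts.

With gate tied to drain, V_GS = V_DS ≥ V_GS − V_th, so the device is in saturation.
k_n = μ_nC_ox · (W/L) = 6 mA/V².
KCL at the drain: ½ k_n (V_GS − V_th)² = (V_DD − V_GS)/R.
Let x = V_GS − 0.507. Then 96.6 x² + x − 8.683 = 0, giving x = 0.295 V (positive root), so V_GS = 0.802 V.
I_D = (V_DD − V_GS)/R = (9.19 − 0.802) / 32.2 = 0.261 mA.

V_GS = 0.802 V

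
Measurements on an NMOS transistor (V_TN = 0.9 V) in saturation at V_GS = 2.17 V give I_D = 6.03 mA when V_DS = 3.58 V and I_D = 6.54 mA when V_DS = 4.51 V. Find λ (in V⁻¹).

With V_GS fixed, I_D ∝ (1 + λ V_DS) in saturation, so I_D2/I_D1 = (1 + λ V_DS2)/(1 + λ V_DS1).
6.54/6.03 = 1.085 = (1 + 4.51 λ)/(1 + 3.58 λ).
Solving: λ (I_D1 V_DS2 − I_D2 V_DS1) = I_D2 − I_D1, so λ = (6.54 − 6.03) / (6.03 × 4.51 − 6.54 × 3.58) = 0.51 / 3.78 = 0.135 V⁻¹.

λ = 0.135 V⁻¹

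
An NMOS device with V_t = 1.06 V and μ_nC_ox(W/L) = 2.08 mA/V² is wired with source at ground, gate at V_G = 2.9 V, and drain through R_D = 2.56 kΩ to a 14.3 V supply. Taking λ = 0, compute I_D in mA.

V_GS = V_G = 2.9 V, so V_ov = 2.9 − 1.06 = 1.84 V.
Assume saturation: I_D = ½ k_n V_ov² = 0.5 × 2.08 × 1.84² = 3.52 mA, giving V_DS = V_DD − I_D R_D = 14.3 − 3.52 × 2.56 = 5.29 V.
V_DS = 5.29 V ≥ V_ov = 1.84 V, confirming saturation.

I_D = 3.52 mA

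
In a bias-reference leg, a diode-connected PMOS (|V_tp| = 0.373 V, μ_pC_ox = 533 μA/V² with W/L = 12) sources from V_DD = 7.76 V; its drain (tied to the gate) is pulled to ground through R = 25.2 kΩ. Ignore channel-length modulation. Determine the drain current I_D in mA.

I_D = 0.281 mA

With gate tied to drain, V_SG = V_SD ≥ V_SG − |V_tp|, so the device is in saturation.
k_p = μ_pC_ox · (W/L) = 6.396 mA/V².
KCL at the drain: ½ k_p (V_SG − |V_tp|)² = (V_DD − V_SG)/R.
Let x = V_SG − 0.373. Then 80.6 x² + x − 7.387 = 0, giving x = 0.297 V (positive root), so V_SG = 0.67 V.
I_D = (V_DD − V_SG)/R = (7.76 − 0.67) / 25.2 = 0.281 mA.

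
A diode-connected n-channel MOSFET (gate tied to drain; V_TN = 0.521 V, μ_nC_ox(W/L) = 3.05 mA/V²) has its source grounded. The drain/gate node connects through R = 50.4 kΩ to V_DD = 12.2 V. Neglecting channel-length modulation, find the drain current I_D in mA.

With gate tied to drain, V_GS = V_DS ≥ V_GS − V_TN, so the device is in saturation.
KCL at the drain: ½ k_n (V_GS − V_TN)² = (V_DD − V_GS)/R.
Let x = V_GS − 0.521. Then 76.9 x² + x − 11.68 = 0, giving x = 0.383 V (positive root), so V_GS = 0.904 V.
I_D = (V_DD − V_GS)/R = (12.2 − 0.904) / 50.4 = 0.224 mA.

I_D = 0.224 mA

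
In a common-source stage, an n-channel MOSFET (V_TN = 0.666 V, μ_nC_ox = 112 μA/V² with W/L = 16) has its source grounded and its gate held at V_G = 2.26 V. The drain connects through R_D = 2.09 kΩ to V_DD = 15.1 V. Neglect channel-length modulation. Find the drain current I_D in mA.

I_D = 2.28 mA

V_GS = V_G = 2.26 V, so V_ov = 2.26 − 0.666 = 1.59 V.
k_n = μ_nC_ox · (W/L) = 1.792 mA/V².
Assume saturation: I_D = ½ k_n V_ov² = 0.5 × 1.792 × 1.59² = 2.28 mA, giving V_DS = V_DD − I_D R_D = 15.1 − 2.28 × 2.09 = 10.3 V.
V_DS = 10.3 V ≥ V_ov = 1.59 V, confirming saturation.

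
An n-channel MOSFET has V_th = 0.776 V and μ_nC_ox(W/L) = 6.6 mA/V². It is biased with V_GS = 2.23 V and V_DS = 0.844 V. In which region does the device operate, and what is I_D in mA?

V_ov = V_GS − V_th = 2.23 − 0.776 = 1.45 V.
Since V_DS = 0.844 V < V_ov = 1.45 V, the device is in the triode region.
I_D = k_n [V_ov · V_DS − ½ V_DS²] = 6.6 × [1.45 × 0.844 − 0.5 × 0.844²] = 5.75 mA.

Triode; I_D = 5.75 mA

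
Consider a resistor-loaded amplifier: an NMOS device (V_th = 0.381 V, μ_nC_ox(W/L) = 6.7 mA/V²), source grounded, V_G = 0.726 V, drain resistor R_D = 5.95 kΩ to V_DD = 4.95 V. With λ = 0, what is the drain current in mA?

V_GS = V_G = 0.726 V, so V_ov = 0.726 − 0.381 = 0.345 V.
Assume saturation: I_D = ½ k_n V_ov² = 0.5 × 6.7 × 0.345² = 0.399 mA, giving V_DS = V_DD − I_D R_D = 4.95 − 0.399 × 5.95 = 2.58 V.
V_DS = 2.58 V ≥ V_ov = 0.345 V, confirming saturation.

I_D = 0.399 mA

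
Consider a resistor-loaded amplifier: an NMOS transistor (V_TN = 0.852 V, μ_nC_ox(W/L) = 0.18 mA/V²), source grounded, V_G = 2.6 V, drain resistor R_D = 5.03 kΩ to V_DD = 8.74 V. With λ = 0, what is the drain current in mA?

V_GS = V_G = 2.6 V, so V_ov = 2.6 − 0.852 = 1.75 V.
Assume saturation: I_D = ½ k_n V_ov² = 0.5 × 0.18 × 1.75² = 0.275 mA, giving V_DS = V_DD − I_D R_D = 8.74 − 0.275 × 5.03 = 7.36 V.
V_DS = 7.36 V ≥ V_ov = 1.75 V, confirming saturation.

I_D = 0.275 mA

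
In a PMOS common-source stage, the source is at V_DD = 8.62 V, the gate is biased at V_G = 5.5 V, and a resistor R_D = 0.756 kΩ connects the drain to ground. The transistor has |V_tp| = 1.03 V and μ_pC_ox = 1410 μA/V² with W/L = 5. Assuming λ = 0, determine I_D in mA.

I_D = 10.2 mA

V_SG = V_DD − V_G = 8.62 − 5.5 = 3.12 V, so V_ov = 3.12 − 1.03 = 2.09 V.
k_p = μ_pC_ox · (W/L) = 7.05 mA/V².
Assume saturation: I_D = ½ k_p V_ov² = 0.5 × 7.05 × 2.09² = 15.4 mA, giving V_SD = V_DD − I_D R_D = 8.62 − 15.4 × 0.756 = -3.02 V.
But -3.02 V < V_ov = 2.09 V, so the device is actually in triode.
In triode I_D = k_p[V_ov V_SD − ½ V_SD²] and I_D = (V_DD − V_SD)/R_D. Equating: 2.66 V_SD² − 12.14 V_SD + 8.62 = 0, giving V_SD = 0.88 V (the root below V_ov).
I_D = (8.62 − 0.88) / 0.756 = 10.2 mA.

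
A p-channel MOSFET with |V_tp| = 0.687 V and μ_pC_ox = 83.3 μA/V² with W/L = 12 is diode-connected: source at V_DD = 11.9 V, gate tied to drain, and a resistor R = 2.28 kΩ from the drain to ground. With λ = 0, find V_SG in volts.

With gate tied to drain, V_SG = V_SD ≥ V_SG − |V_tp|, so the device is in saturation.
k_p = μ_pC_ox · (W/L) = 0.9996 mA/V².
KCL at the drain: ½ k_p (V_SG − |V_tp|)² = (V_DD − V_SG)/R.
Let x = V_SG − 0.687. Then 1.14 x² + x − 11.21 = 0, giving x = 2.73 V (positive root), so V_SG = 3.42 V.
I_D = (V_DD − V_SG)/R = (11.9 − 3.42) / 2.28 = 3.72 mA.

V_SG = 3.42 V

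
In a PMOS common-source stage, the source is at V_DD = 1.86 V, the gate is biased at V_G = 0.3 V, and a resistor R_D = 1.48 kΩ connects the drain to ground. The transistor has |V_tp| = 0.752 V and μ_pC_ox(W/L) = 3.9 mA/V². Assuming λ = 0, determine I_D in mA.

I_D = 0.975 mA

V_SG = V_DD − V_G = 1.86 − 0.3 = 1.56 V, so V_ov = 1.56 − 0.752 = 0.808 V.
Assume saturation: I_D = ½ k_p V_ov² = 0.5 × 3.9 × 0.808² = 1.27 mA, giving V_SD = V_DD − I_D R_D = 1.86 − 1.27 × 1.48 = -0.0242 V.
But -0.0242 V < V_ov = 0.808 V, so the device is actually in triode.
In triode I_D = k_p[V_ov V_SD − ½ V_SD²] and I_D = (V_DD − V_SD)/R_D. Equating: 2.89 V_SD² − 5.664 V_SD + 1.86 = 0, giving V_SD = 0.417 V (the root below V_ov).
I_D = (1.86 − 0.417) / 1.48 = 0.975 mA.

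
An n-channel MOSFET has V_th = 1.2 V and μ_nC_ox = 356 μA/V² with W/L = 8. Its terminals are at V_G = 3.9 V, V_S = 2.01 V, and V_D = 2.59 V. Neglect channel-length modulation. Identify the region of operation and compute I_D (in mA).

V_GS = V_G − V_S = 3.9 − 2.01 = 1.89 V; V_DS = V_D − V_S = 2.59 − 2.01 = 0.58 V.
k_n = μ_nC_ox · (W/L) = 2.848 mA/V².
V_ov = V_GS − V_th = 1.89 − 1.2 = 0.69 V.
Since V_DS = 0.58 V < V_ov = 0.69 V, the device is in the triode region.
I_D = k_n [V_ov · V_DS − ½ V_DS²] = 2.848 × [0.69 × 0.58 − 0.5 × 0.58²] = 0.661 mA.

Triode; I_D = 0.661 mA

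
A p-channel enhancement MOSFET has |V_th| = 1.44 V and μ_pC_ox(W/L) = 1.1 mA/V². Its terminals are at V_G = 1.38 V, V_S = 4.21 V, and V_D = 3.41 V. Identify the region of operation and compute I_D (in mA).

Triode; I_D = 0.871 mA

V_SG = V_S − V_G = 4.21 − 1.38 = 2.83 V; V_SD = V_S − V_D = 4.21 − 3.41 = 0.8 V.
V_ov = V_SG − |V_th| = 2.83 − 1.44 = 1.39 V.
Since V_SD = 0.8 V < V_ov = 1.39 V, the device is in the triode region.
I_D = k_p [V_ov · V_SD − ½ V_SD²] = 1.1 × [1.39 × 0.8 − 0.5 × 0.8²] = 0.871 mA.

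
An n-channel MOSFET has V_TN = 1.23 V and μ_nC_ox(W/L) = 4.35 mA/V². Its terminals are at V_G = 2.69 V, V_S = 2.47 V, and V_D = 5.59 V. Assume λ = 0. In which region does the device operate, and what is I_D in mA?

Cutoff; I_D = 0 mA

V_GS = V_G − V_S = 2.69 − 2.47 = 0.22 V; V_DS = V_D − V_S = 5.59 − 2.47 = 3.12 V.
V_GS = 0.22 V < V_TN = 1.23 V, so the transistor is in cutoff.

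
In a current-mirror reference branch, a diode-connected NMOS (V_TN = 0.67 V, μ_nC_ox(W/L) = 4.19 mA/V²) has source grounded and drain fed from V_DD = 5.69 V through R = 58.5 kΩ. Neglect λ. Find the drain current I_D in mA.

With gate tied to drain, V_GS = V_DS ≥ V_GS − V_TN, so the device is in saturation.
KCL at the drain: ½ k_n (V_GS − V_TN)² = (V_DD − V_GS)/R.
Let x = V_GS − 0.67. Then 123 x² + x − 5.02 = 0, giving x = 0.198 V (positive root), so V_GS = 0.868 V.
I_D = (V_DD − V_GS)/R = (5.69 − 0.868) / 58.5 = 0.0824 mA.

I_D = 0.0824 mA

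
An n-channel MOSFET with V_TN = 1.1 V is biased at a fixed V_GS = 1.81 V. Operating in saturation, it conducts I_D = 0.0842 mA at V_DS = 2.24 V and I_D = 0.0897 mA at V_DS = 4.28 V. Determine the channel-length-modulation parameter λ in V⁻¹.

λ = 0.0345 V⁻¹

With V_GS fixed, I_D ∝ (1 + λ V_DS) in saturation, so I_D2/I_D1 = (1 + λ V_DS2)/(1 + λ V_DS1).
0.0897/0.0842 = 1.065 = (1 + 4.28 λ)/(1 + 2.24 λ).
Solving: λ (I_D1 V_DS2 − I_D2 V_DS1) = I_D2 − I_D1, so λ = (0.0897 − 0.0842) / (0.0842 × 4.28 − 0.0897 × 2.24) = 0.0055 / 0.159 = 0.0345 V⁻¹.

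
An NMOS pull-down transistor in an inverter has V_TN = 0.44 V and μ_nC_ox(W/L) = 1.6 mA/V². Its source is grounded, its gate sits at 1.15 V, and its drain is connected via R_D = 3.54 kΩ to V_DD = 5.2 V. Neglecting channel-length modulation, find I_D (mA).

I_D = 0.403 mA

V_GS = V_G = 1.15 V, so V_ov = 1.15 − 0.44 = 0.71 V.
Assume saturation: I_D = ½ k_n V_ov² = 0.5 × 1.6 × 0.71² = 0.403 mA, giving V_DS = V_DD − I_D R_D = 5.2 − 0.403 × 3.54 = 3.77 V.
V_DS = 3.77 V ≥ V_ov = 0.71 V, confirming saturation.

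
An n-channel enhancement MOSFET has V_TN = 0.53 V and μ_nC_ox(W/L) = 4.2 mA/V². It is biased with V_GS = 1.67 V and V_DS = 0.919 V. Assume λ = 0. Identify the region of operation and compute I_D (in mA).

Triode; I_D = 2.63 mA

V_ov = V_GS − V_TN = 1.67 − 0.53 = 1.14 V.
Since V_DS = 0.919 V < V_ov = 1.14 V, the device is in the triode region.
I_D = k_n [V_ov · V_DS − ½ V_DS²] = 4.2 × [1.14 × 0.919 − 0.5 × 0.919²] = 2.63 mA.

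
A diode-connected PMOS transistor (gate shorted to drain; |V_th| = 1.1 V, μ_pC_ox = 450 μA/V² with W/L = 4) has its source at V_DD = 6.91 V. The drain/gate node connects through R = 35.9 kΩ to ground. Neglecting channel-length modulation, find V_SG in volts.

With gate tied to drain, V_SG = V_SD ≥ V_SG − |V_th|, so the device is in saturation.
k_p = μ_pC_ox · (W/L) = 1.8 mA/V².
KCL at the drain: ½ k_p (V_SG − |V_th|)² = (V_DD − V_SG)/R.
Let x = V_SG − 1.1. Then 32.3 x² + x − 5.81 = 0, giving x = 0.409 V (positive root), so V_SG = 1.51 V.
I_D = (V_DD − V_SG)/R = (6.91 − 1.51) / 35.9 = 0.15 mA.

V_SG = 1.51 V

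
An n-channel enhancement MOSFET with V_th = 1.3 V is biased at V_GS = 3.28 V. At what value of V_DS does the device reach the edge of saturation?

V_DS,sat = 1.98 V

The boundary between triode and saturation is V_DS = V_GS − V_th = V_ov.
V_ov = 3.28 − 1.3 = 1.98 V.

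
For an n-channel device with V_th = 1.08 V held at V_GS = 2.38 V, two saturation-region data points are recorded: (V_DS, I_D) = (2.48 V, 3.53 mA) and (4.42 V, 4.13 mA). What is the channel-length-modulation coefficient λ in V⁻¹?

λ = 0.112 V⁻¹

With V_GS fixed, I_D ∝ (1 + λ V_DS) in saturation, so I_D2/I_D1 = (1 + λ V_DS2)/(1 + λ V_DS1).
4.13/3.53 = 1.17 = (1 + 4.42 λ)/(1 + 2.48 λ).
Solving: λ (I_D1 V_DS2 − I_D2 V_DS1) = I_D2 − I_D1, so λ = (4.13 − 3.53) / (3.53 × 4.42 − 4.13 × 2.48) = 0.6 / 5.36 = 0.112 V⁻¹.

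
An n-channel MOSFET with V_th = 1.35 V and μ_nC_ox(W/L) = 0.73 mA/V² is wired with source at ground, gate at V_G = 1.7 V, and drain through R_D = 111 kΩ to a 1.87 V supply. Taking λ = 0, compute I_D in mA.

I_D = 0.0162 mA

V_GS = V_G = 1.7 V, so V_ov = 1.7 − 1.35 = 0.35 V.
Assume saturation: I_D = ½ k_n V_ov² = 0.5 × 0.73 × 0.35² = 0.0447 mA, giving V_DS = V_DD − I_D R_D = 1.87 − 0.0447 × 111 = -3.09 V.
But -3.09 V < V_ov = 0.35 V, so the device is actually in triode.
In triode I_D = k_n[V_ov V_DS − ½ V_DS²] and I_D = (V_DD − V_DS)/R_D. Equating: 40.5 V_DS² − 29.36 V_DS + 1.87 = 0, giving V_DS = 0.0706 V (the root below V_ov).
I_D = (1.87 − 0.0706) / 111 = 0.0162 mA.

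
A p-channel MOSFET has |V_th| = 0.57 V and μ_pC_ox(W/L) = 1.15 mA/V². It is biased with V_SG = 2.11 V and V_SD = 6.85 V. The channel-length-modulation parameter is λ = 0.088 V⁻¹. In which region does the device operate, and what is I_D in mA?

V_ov = V_SG − |V_th| = 2.11 − 0.57 = 1.54 V.
Since V_SD = 6.85 V ≥ V_ov = 1.54 V, the device is in saturation.
I_D = ½ k_p V_ov² (1 + λ V_SD) = 0.5 × 1.15 × 1.54² × (1 + 0.088 × 6.85) = 2.19 mA.

Saturation; I_D = 2.19 mA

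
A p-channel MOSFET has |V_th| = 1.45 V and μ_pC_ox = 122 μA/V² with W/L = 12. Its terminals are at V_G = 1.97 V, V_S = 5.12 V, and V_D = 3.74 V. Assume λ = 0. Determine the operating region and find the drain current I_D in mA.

Triode; I_D = 2.04 mA

V_SG = V_S − V_G = 5.12 − 1.97 = 3.15 V; V_SD = V_S − V_D = 5.12 − 3.74 = 1.38 V.
k_p = μ_pC_ox · (W/L) = 1.464 mA/V².
V_ov = V_SG − |V_th| = 3.15 − 1.45 = 1.7 V.
Since V_SD = 1.38 V < V_ov = 1.7 V, the device is in the triode region.
I_D = k_p [V_ov · V_SD − ½ V_SD²] = 1.464 × [1.7 × 1.38 − 0.5 × 1.38²] = 2.04 mA.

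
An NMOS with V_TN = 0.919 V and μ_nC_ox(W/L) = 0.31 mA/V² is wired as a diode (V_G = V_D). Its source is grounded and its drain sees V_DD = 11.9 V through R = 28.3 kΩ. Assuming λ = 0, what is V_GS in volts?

With gate tied to drain, V_GS = V_DS ≥ V_GS − V_TN, so the device is in saturation.
KCL at the drain: ½ k_n (V_GS − V_TN)² = (V_DD − V_GS)/R.
Let x = V_GS − 0.919. Then 4.39 x² + x − 10.98 = 0, giving x = 1.47 V (positive root), so V_GS = 2.39 V.
I_D = (V_DD − V_GS)/R = (11.9 − 2.39) / 28.3 = 0.336 mA.

V_GS = 2.39 V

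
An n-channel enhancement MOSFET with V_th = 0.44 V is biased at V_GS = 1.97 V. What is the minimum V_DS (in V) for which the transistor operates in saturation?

The boundary between triode and saturation is V_DS = V_GS − V_th = V_ov.
V_ov = 1.97 − 0.44 = 1.53 V.

V_DS,sat = 1.53 V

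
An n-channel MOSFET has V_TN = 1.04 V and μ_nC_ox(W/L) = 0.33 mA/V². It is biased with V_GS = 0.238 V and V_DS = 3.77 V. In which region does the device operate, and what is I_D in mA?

V_GS = 0.238 V < V_TN = 1.04 V, so the transistor is in cutoff.

Cutoff; I_D = 0 mA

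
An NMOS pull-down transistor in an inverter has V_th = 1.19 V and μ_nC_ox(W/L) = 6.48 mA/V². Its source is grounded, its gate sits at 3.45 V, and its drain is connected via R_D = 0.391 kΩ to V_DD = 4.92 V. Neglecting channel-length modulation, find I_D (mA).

I_D = 10.3 mA

V_GS = V_G = 3.45 V, so V_ov = 3.45 − 1.19 = 2.26 V.
Assume saturation: I_D = ½ k_n V_ov² = 0.5 × 6.48 × 2.26² = 16.5 mA, giving V_DS = V_DD − I_D R_D = 4.92 − 16.5 × 0.391 = -1.55 V.
But -1.55 V < V_ov = 2.26 V, so the device is actually in triode.
In triode I_D = k_n[V_ov V_DS − ½ V_DS²] and I_D = (V_DD − V_DS)/R_D. Equating: 1.27 V_DS² − 6.726 V_DS + 4.92 = 0, giving V_DS = 0.876 V (the root below V_ov).
I_D = (4.92 − 0.876) / 0.391 = 10.3 mA.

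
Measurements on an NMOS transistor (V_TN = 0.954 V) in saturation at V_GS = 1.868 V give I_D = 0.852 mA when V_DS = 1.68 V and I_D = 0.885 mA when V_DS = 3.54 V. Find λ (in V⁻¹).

With V_GS fixed, I_D ∝ (1 + λ V_DS) in saturation, so I_D2/I_D1 = (1 + λ V_DS2)/(1 + λ V_DS1).
0.885/0.852 = 1.039 = (1 + 3.54 λ)/(1 + 1.68 λ).
Solving: λ (I_D1 V_DS2 − I_D2 V_DS1) = I_D2 − I_D1, so λ = (0.885 − 0.852) / (0.852 × 3.54 − 0.885 × 1.68) = 0.033 / 1.53 = 0.0216 V⁻¹.

λ = 0.0216 V⁻¹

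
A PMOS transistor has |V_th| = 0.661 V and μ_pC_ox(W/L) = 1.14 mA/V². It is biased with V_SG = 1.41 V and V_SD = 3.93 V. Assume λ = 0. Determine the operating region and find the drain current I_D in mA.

V_ov = V_SG − |V_th| = 1.41 − 0.661 = 0.749 V.
Since V_SD = 3.93 V ≥ V_ov = 0.749 V, the device is in saturation.
I_D = ½ k_p V_ov² = 0.5 × 1.14 × 0.749² = 0.32 mA.

Saturation; I_D = 0.320 mA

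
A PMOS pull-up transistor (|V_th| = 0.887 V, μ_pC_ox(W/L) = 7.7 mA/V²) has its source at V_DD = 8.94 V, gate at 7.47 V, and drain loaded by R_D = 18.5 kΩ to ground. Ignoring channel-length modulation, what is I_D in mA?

I_D = 0.477 mA

V_SG = V_DD − V_G = 8.94 − 7.47 = 1.47 V, so V_ov = 1.47 − 0.887 = 0.583 V.
Assume saturation: I_D = ½ k_p V_ov² = 0.5 × 7.7 × 0.583² = 1.31 mA, giving V_SD = V_DD − I_D R_D = 8.94 − 1.31 × 18.5 = -15.3 V.
But -15.3 V < V_ov = 0.583 V, so the device is actually in triode.
In triode I_D = k_p[V_ov V_SD − ½ V_SD²] and I_D = (V_DD − V_SD)/R_D. Equating: 71.2 V_SD² − 84.05 V_SD + 8.94 = 0, giving V_SD = 0.118 V (the root below V_ov).
I_D = (8.94 − 0.118) / 18.5 = 0.477 mA.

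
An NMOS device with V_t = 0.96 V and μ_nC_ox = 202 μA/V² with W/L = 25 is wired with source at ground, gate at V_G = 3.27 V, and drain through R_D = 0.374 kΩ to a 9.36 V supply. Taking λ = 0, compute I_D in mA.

V_GS = V_G = 3.27 V, so V_ov = 3.27 − 0.96 = 2.31 V.
k_n = μ_nC_ox · (W/L) = 5.05 mA/V².
Assume saturation: I_D = ½ k_n V_ov² = 0.5 × 5.05 × 2.31² = 13.5 mA, giving V_DS = V_DD − I_D R_D = 9.36 − 13.5 × 0.374 = 4.32 V.
V_DS = 4.32 V ≥ V_ov = 2.31 V, confirming saturation.

I_D = 13.5 mA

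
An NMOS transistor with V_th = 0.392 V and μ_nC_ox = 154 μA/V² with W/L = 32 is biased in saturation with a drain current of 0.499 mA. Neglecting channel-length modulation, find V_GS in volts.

k_n = μ_nC_ox · (W/L) = 4.928 mA/V².
In saturation I_D = ½ k_n (V_GS − V_th)², so V_GS − V_th = √(2 I_D / k_n) = √(2 × 0.499 / 4.928) = 0.45 V.
V_GS = 0.392 + 0.45 = 0.842 V.

V_GS = 0.842 V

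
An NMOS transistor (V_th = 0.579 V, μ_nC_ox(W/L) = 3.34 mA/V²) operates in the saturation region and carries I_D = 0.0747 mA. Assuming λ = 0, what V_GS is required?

V_GS = 0.790 V

In saturation I_D = ½ k_n (V_GS − V_th)², so V_GS − V_th = √(2 I_D / k_n) = √(2 × 0.0747 / 3.34) = 0.211 V.
V_GS = 0.579 + 0.211 = 0.79 V.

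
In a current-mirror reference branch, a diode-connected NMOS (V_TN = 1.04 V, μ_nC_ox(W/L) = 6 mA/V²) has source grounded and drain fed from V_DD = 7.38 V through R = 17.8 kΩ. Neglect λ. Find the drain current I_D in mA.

With gate tied to drain, V_GS = V_DS ≥ V_GS − V_TN, so the device is in saturation.
KCL at the drain: ½ k_n (V_GS − V_TN)² = (V_DD − V_GS)/R.
Let x = V_GS − 1.04. Then 53.4 x² + x − 6.34 = 0, giving x = 0.335 V (positive root), so V_GS = 1.38 V.
I_D = (V_DD − V_GS)/R = (7.38 − 1.38) / 17.8 = 0.337 mA.

I_D = 0.337 mA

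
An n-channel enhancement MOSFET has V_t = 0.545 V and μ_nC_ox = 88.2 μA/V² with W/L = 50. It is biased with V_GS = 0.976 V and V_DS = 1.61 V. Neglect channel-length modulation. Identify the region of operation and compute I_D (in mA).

k_n = μ_nC_ox · (W/L) = 4.41 mA/V².
V_ov = V_GS − V_t = 0.976 − 0.545 = 0.431 V.
Since V_DS = 1.61 V ≥ V_ov = 0.431 V, the device is in saturation.
I_D = ½ k_n V_ov² = 0.5 × 4.41 × 0.431² = 0.41 mA.

Saturation; I_D = 0.410 mA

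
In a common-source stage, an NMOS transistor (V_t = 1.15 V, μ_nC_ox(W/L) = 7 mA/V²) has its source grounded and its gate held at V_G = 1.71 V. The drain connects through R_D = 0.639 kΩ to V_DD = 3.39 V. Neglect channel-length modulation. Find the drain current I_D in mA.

I_D = 1.10 mA

V_GS = V_G = 1.71 V, so V_ov = 1.71 − 1.15 = 0.56 V.
Assume saturation: I_D = ½ k_n V_ov² = 0.5 × 7 × 0.56² = 1.1 mA, giving V_DS = V_DD − I_D R_D = 3.39 − 1.1 × 0.639 = 2.69 V.
V_DS = 2.69 V ≥ V_ov = 0.56 V, confirming saturation.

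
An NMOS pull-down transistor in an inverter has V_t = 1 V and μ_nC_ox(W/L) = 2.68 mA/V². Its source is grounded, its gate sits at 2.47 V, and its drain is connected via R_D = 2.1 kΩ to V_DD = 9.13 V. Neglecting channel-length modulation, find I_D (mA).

V_GS = V_G = 2.47 V, so V_ov = 2.47 − 1 = 1.47 V.
Assume saturation: I_D = ½ k_n V_ov² = 0.5 × 2.68 × 1.47² = 2.9 mA, giving V_DS = V_DD − I_D R_D = 9.13 − 2.9 × 2.1 = 3.05 V.
V_DS = 3.05 V ≥ V_ov = 1.47 V, confirming saturation.

I_D = 2.90 mA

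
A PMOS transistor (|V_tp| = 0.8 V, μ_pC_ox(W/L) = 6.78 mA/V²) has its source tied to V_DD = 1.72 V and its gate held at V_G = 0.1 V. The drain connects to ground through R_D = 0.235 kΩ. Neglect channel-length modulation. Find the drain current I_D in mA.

I_D = 2.28 mA

V_SG = V_DD − V_G = 1.72 − 0.1 = 1.62 V, so V_ov = 1.62 − 0.8 = 0.82 V.
Assume saturation: I_D = ½ k_p V_ov² = 0.5 × 6.78 × 0.82² = 2.28 mA, giving V_SD = V_DD − I_D R_D = 1.72 − 2.28 × 0.235 = 1.18 V.
V_SD = 1.18 V ≥ V_ov = 0.82 V, confirming saturation.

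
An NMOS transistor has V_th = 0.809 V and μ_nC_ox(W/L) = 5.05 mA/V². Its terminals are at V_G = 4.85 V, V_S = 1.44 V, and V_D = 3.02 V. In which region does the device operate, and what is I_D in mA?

V_GS = V_G − V_S = 4.85 − 1.44 = 3.41 V; V_DS = V_D − V_S = 3.02 − 1.44 = 1.58 V.
V_ov = V_GS − V_th = 3.41 − 0.809 = 2.6 V.
Since V_DS = 1.58 V < V_ov = 2.6 V, the device is in the triode region.
I_D = k_n [V_ov · V_DS − ½ V_DS²] = 5.05 × [2.6 × 1.58 − 0.5 × 1.58²] = 14.4 mA.

Triode; I_D = 14.4 mA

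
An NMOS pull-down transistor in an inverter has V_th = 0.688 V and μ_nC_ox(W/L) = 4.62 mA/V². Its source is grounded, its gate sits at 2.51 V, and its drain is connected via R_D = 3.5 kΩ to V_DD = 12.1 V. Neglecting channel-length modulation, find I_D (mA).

I_D = 3.33 mA

V_GS = V_G = 2.51 V, so V_ov = 2.51 − 0.688 = 1.82 V.
Assume saturation: I_D = ½ k_n V_ov² = 0.5 × 4.62 × 1.82² = 7.67 mA, giving V_DS = V_DD − I_D R_D = 12.1 − 7.67 × 3.5 = -14.7 V.
But -14.7 V < V_ov = 1.82 V, so the device is actually in triode.
In triode I_D = k_n[V_ov V_DS − ½ V_DS²] and I_D = (V_DD − V_DS)/R_D. Equating: 8.09 V_DS² − 30.46 V_DS + 12.1 = 0, giving V_DS = 0.451 V (the root below V_ov).
I_D = (12.1 − 0.451) / 3.5 = 3.33 mA.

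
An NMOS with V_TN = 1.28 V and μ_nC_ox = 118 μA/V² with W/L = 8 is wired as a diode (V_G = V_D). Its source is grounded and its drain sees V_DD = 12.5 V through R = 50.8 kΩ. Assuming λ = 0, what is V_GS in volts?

V_GS = 1.94 V

With gate tied to drain, V_GS = V_DS ≥ V_GS − V_TN, so the device is in saturation.
k_n = μ_nC_ox · (W/L) = 0.944 mA/V².
KCL at the drain: ½ k_n (V_GS − V_TN)² = (V_DD − V_GS)/R.
Let x = V_GS − 1.28. Then 24 x² + x − 11.22 = 0, giving x = 0.664 V (positive root), so V_GS = 1.94 V.
I_D = (V_DD − V_GS)/R = (12.5 − 1.94) / 50.8 = 0.208 mA.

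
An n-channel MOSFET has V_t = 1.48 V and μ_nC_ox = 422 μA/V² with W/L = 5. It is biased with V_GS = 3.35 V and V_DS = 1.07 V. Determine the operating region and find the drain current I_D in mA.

Triode; I_D = 3.01 mA

k_n = μ_nC_ox · (W/L) = 2.11 mA/V².
V_ov = V_GS − V_t = 3.35 − 1.48 = 1.87 V.
Since V_DS = 1.07 V < V_ov = 1.87 V, the device is in the triode region.
I_D = k_n [V_ov · V_DS − ½ V_DS²] = 2.11 × [1.87 × 1.07 − 0.5 × 1.07²] = 3.01 mA.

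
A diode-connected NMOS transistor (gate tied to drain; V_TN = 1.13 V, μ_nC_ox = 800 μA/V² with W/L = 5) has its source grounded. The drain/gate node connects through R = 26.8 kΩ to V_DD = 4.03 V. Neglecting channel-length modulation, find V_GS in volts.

V_GS = 1.35 V

With gate tied to drain, V_GS = V_DS ≥ V_GS − V_TN, so the device is in saturation.
k_n = μ_nC_ox · (W/L) = 4 mA/V².
KCL at the drain: ½ k_n (V_GS − V_TN)² = (V_DD − V_GS)/R.
Let x = V_GS − 1.13. Then 53.6 x² + x − 2.9 = 0, giving x = 0.223 V (positive root), so V_GS = 1.35 V.
I_D = (V_DD − V_GS)/R = (4.03 − 1.35) / 26.8 = 0.0999 mA.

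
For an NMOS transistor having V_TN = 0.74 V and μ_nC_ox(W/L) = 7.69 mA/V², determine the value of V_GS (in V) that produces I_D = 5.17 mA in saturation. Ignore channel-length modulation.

In saturation I_D = ½ k_n (V_GS − V_TN)², so V_GS − V_TN = √(2 I_D / k_n) = √(2 × 5.17 / 7.69) = 1.16 V.
V_GS = 0.74 + 1.16 = 1.9 V.

V_GS = 1.90 V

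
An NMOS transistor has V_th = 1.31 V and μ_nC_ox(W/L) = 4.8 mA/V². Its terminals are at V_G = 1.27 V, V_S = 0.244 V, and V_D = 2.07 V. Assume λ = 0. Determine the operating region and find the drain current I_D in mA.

V_GS = V_G − V_S = 1.27 − 0.244 = 1.03 V; V_DS = V_D − V_S = 2.07 − 0.244 = 1.83 V.
V_GS = 1.03 V < V_th = 1.31 V, so the transistor is in cutoff.

Cutoff; I_D = 0 mA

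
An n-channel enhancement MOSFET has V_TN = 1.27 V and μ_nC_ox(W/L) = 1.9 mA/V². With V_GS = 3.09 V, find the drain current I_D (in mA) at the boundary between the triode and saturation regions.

I_D = 3.15 mA

At the boundary V_DS = V_ov = V_GS − V_TN = 3.09 − 1.27 = 1.82 V.
I_D = ½ k_n V_ov² = 0.5 × 1.9 × 1.82² = 3.15 mA.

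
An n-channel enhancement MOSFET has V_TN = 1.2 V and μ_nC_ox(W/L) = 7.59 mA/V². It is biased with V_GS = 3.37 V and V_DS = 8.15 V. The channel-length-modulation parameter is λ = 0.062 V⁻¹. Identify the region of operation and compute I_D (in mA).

Saturation; I_D = 26.9 mA

V_ov = V_GS − V_TN = 3.37 − 1.2 = 2.17 V.
Since V_DS = 8.15 V ≥ V_ov = 2.17 V, the device is in saturation.
I_D = ½ k_n V_ov² (1 + λ V_DS) = 0.5 × 7.59 × 2.17² × (1 + 0.062 × 8.15) = 26.9 mA.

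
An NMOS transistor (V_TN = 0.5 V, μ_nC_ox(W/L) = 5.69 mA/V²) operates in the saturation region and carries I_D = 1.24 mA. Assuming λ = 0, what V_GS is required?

V_GS = 1.16 V

In saturation I_D = ½ k_n (V_GS − V_TN)², so V_GS − V_TN = √(2 I_D / k_n) = √(2 × 1.24 / 5.69) = 0.66 V.
V_GS = 0.5 + 0.66 = 1.16 V.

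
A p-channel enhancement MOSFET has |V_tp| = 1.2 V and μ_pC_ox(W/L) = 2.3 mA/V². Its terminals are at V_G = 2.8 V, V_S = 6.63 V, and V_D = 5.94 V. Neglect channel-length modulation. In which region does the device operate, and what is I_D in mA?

Triode; I_D = 3.63 mA

V_SG = V_S − V_G = 6.63 − 2.8 = 3.83 V; V_SD = V_S − V_D = 6.63 − 5.94 = 0.69 V.
V_ov = V_SG − |V_tp| = 3.83 − 1.2 = 2.63 V.
Since V_SD = 0.69 V < V_ov = 2.63 V, the device is in the triode region.
I_D = k_p [V_ov · V_SD − ½ V_SD²] = 2.3 × [2.63 × 0.69 − 0.5 × 0.69²] = 3.63 mA.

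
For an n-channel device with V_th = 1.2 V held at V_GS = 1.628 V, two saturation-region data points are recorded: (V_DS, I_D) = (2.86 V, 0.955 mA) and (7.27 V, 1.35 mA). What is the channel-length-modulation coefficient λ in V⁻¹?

λ = 0.128 V⁻¹

With V_GS fixed, I_D ∝ (1 + λ V_DS) in saturation, so I_D2/I_D1 = (1 + λ V_DS2)/(1 + λ V_DS1).
1.35/0.955 = 1.414 = (1 + 7.27 λ)/(1 + 2.86 λ).
Solving: λ (I_D1 V_DS2 − I_D2 V_DS1) = I_D2 − I_D1, so λ = (1.35 − 0.955) / (0.955 × 7.27 − 1.35 × 2.86) = 0.395 / 3.08 = 0.128 V⁻¹.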